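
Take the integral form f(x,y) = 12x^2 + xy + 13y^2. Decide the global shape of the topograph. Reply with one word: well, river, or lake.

D = b²−4ac = 1² − 4·12·13 = -623
D < 0 ⇒ definite ⇒ every region one sign ⇒ single well

well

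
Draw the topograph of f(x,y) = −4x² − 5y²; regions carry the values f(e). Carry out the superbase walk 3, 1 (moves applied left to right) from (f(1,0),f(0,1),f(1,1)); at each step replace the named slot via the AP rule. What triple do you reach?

start (-4,-5,-9) = (f(1,0),f(0,1),f(1,1))
replace slot 3: 2·((-4)+(-5)) − (-9) = -9 → (-4,-5,-9)
replace slot 1: 2·((-5)+(-9)) − (-4) = -24 → (-24,-5,-9)

-24,-5,-9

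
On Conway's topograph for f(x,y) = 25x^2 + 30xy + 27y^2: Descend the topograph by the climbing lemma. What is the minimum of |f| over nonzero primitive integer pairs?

translate: b→-20 (≡30 mod 50), so (25,30,27)→(25,-20,22)
flip: (25,-20,22)→(22,20,25)
reduced (well bottom): (22,20,25) with a≤c, −a<b≤a
well minimum = a = 22

22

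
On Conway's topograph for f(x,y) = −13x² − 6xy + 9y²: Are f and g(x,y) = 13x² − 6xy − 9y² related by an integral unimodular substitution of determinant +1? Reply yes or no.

D₁ = 504, D₂ = 504
river cycle of f (length 10): (9, 6, -13), (-13, 20, 2), (2, 20, -13), (-13, 6, 9), (9, 12, -10), (-10, 8, 11), (11, 14, -7), (-7, 14, 11), (11, 8, -10), (-10, 12, 9)
river cycle of g (length 10): (-9, 6, 13), (13, 20, -2), (-2, 20, 13), (13, 6, -9), (-9, 12, 10), (10, 8, -11), (-11, 14, 7), (7, 14, -11), (-11, 8, 10), (10, 12, -9)
cycles differ ⇒ inequivalent

no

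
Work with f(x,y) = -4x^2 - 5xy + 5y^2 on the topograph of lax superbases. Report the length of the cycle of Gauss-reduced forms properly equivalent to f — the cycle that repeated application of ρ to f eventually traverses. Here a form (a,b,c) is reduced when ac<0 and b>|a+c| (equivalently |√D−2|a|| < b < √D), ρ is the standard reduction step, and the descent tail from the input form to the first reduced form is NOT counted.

D = 105, ⌊√D⌋ = 10
descent: ρ → (5,5,-4)  [lands on river]
river: ρ → (-4,3,6)
river: ρ → (6,9,-1)
river: ρ → (-1,9,6)
river: ρ → (6,3,-4)
river: ρ → (-4,5,5)
ρ-cycle length = 6 (tail of 1 descent step not counted)

6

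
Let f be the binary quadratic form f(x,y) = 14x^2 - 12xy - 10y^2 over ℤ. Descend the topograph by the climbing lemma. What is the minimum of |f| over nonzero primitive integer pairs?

descent: ρ → (-10,12,14)  [lands on river]
river: ρ → (14,16,-8)
river: ρ → (-8,16,14)
river: ρ → (14,12,-10)
river: ρ → (-10,8,16)
river: ρ → (16,24,-2)
river: ρ → (-2,24,16)
river: ρ → (16,8,-10)
closes: descent 1, river 8
min |a| on river = 2

2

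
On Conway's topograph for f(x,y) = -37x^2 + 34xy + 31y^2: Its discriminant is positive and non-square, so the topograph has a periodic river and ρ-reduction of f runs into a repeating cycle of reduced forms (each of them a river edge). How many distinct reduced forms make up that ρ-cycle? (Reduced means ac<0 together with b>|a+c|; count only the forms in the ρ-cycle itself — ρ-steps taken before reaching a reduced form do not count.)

D = 5744, ⌊√D⌋ = 75
river: ρ → (31,28,-40)
river: ρ → (-40,52,19)
river: ρ → (19,62,-25)
river: ρ → (-25,38,43)
river: ρ → (43,48,-20)
river: ρ → (-20,72,7)
river: ρ → (7,68,-40)
river: ρ → (-40,12,35)
river: ρ → (35,58,-17)
river: ρ → (-17,44,56)
river: ρ → (56,68,-5)
river: ρ → (-5,72,28)
river: ρ → (28,40,-37)
river: ρ → (-37,34,31)
ρ-cycle length = 14 (tail of 0 descent steps not counted)

14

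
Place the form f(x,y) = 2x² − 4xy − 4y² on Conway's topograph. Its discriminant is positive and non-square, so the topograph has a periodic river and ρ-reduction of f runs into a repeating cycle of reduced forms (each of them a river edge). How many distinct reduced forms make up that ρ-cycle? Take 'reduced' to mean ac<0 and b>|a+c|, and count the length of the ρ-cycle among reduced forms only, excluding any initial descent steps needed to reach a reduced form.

D = 48, ⌊√D⌋ = 6
descent: ρ → (-4,4,2)  [lands on river]
river: ρ → (2,4,-4)
ρ-cycle length = 2 (tail of 1 descent step not counted)

2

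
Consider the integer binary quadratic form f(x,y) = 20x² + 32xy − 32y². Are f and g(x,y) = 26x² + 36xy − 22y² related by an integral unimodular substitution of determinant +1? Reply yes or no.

D₁ = 3584, D₂ = 3584
river cycle of f (length 4): (-32, 32, 20), (20, 48, -16), (-16, 48, 20), (20, 32, -32)
river cycle of g (length 4): (-22, 52, 10), (10, 48, -32), (-32, 16, 26), (26, 36, -22)
cycles differ ⇒ inequivalent

no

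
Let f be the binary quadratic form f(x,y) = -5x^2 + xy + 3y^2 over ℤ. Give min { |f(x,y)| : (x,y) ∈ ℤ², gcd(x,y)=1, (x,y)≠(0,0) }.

descent: ρ → (3,5,-3)  [lands on river]
river: ρ → (-3,7,1)
river: ρ → (1,7,-3)
river: ρ → (-3,5,3)
river: ρ → (3,7,-1)
river: ρ → (-1,7,3)
closes: descent 1, river 6
min |a| on river = 1

1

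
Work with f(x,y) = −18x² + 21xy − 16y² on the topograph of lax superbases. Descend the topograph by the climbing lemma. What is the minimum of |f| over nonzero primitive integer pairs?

translate: b→15 (≡-21 mod 36), so (18,-21,16)→(18,15,13)
flip: (18,15,13)→(13,-15,18)
translate: b→11 (≡-15 mod 26), so (13,-15,18)→(13,11,16)
reduced (well bottom): (13,11,16) with a≤c, −a<b≤a
well minimum |f| = |-13| = 13 (negative-definite)

13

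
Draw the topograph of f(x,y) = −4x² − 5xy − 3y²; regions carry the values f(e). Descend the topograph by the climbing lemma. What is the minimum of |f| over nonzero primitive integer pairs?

translate: b→-3 (≡5 mod 8), so (4,5,3)→(4,-3,2)
flip: (4,-3,2)→(2,3,4)
translate: b→-1 (≡3 mod 4), so (2,3,4)→(2,-1,3)
reduced (well bottom): (2,-1,3) with a≤c, −a<b≤a
well minimum |f| = |-2| = 2 (negative-definite)

2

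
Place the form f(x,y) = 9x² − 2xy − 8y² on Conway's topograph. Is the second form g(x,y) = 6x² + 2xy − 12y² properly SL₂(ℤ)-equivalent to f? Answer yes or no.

D₁ = 292, D₂ = 292
river cycle of f (length 14): (-8, 2, 9), (9, 16, -1), (-1, 16, 9), (9, 2, -8), (-8, 14, 3), (3, 16, -3), (-3, 14, 8), (8, 2, -9), (-9, 16, 1), (1, 16, -9), … (4 more)
river cycle of g (length 18): (6, 14, -4), (-4, 10, 12), (12, 14, -2), (-2, 14, 12), (12, 10, -4), (-4, 14, 6), (6, 10, -8), (-8, 6, 8), (8, 10, -6), (-6, 14, 4), … (8 more)
cycles differ ⇒ inequivalent

no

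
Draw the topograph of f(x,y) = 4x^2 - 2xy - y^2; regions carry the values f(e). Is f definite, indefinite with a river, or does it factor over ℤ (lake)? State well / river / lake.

D = b²−4ac = (-2)² − 4·4·(-1) = 20
D > 0 non-square ⇒ indefinite ⇒ periodic river

river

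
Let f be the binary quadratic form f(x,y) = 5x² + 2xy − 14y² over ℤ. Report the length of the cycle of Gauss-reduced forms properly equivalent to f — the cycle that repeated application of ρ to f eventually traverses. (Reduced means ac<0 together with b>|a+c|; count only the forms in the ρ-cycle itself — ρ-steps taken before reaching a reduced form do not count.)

D = 284, ⌊√D⌋ = 16
descent: ρ → (-14,-2,5)
descent: ρ → (5,12,-7)  [lands on river]
river: ρ → (-7,16,1)
river: ρ → (1,16,-7)
river: ρ → (-7,12,5)
river: ρ → (5,8,-11)
river: ρ → (-11,14,2)
river: ρ → (2,14,-11)
river: ρ → (-11,8,5)
ρ-cycle length = 8 (tail of 2 descent steps not counted)

8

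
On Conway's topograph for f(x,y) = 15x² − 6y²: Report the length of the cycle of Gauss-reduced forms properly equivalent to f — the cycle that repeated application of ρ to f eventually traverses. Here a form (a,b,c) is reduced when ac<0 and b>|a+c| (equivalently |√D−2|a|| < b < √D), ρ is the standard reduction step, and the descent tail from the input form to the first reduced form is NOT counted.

D = 360, ⌊√D⌋ = 18
descent: ρ → (-6,12,9)  [lands on river]
river: ρ → (9,6,-9)
river: ρ → (-9,12,6)
river: ρ → (6,12,-9)
river: ρ → (-9,6,9)
river: ρ → (9,12,-6)
ρ-cycle length = 6 (tail of 1 descent step not counted)

6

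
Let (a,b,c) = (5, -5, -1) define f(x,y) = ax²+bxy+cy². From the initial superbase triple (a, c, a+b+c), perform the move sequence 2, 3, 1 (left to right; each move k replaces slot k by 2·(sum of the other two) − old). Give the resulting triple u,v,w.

start (5,-1,-1) = (f(1,0),f(0,1),f(1,1))
replace slot 2: 2·(5+(-1)) − (-1) = 9 → (5,9,-1)
replace slot 3: 2·(5+9) − (-1) = 29 → (5,9,29)
replace slot 1: 2·(9+29) − 5 = 71 → (71,9,29)

71,9,29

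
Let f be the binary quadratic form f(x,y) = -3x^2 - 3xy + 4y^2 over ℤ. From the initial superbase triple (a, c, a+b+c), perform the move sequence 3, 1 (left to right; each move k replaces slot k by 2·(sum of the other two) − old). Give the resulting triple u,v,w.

start (-3,4,-2) = (f(1,0),f(0,1),f(1,1))
replace slot 3: 2·((-3)+4) − (-2) = 4 → (-3,4,4)
replace slot 1: 2·(4+4) − (-3) = 19 → (19,4,4)

19,4,4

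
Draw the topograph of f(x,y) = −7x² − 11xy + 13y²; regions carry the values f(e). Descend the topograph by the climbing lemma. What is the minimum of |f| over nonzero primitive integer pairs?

descent: ρ → (13,11,-7)  [lands on river]
river: ρ → (-7,17,7)
river: ρ → (7,11,-13)
river: ρ → (-13,15,5)
river: ρ → (5,15,-13)
river: ρ → (-13,11,7)
river: ρ → (7,17,-7)
river: ρ → (-7,11,13)
river: ρ → (13,15,-5)
river: ρ → (-5,15,13)
closes: descent 1, river 10
min |a| on river = 5

5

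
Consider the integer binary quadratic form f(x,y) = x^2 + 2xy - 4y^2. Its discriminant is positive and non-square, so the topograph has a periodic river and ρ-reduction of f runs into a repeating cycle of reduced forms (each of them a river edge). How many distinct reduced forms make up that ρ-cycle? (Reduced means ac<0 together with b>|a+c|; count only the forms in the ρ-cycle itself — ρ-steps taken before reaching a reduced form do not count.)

D = 20, ⌊√D⌋ = 4
descent: ρ → (-4,-2,1)
descent: ρ → (1,4,-1)  [lands on river]
river: ρ → (-1,4,1)
ρ-cycle length = 2 (tail of 2 descent steps not counted)

2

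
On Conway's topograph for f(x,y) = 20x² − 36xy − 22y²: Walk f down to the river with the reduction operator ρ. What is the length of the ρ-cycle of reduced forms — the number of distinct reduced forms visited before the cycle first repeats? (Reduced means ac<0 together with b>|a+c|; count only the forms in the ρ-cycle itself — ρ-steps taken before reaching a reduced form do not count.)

D = 3056, ⌊√D⌋ = 55
descent: ρ → (-22,36,20)  [lands on river]
river: ρ → (20,44,-14)
river: ρ → (-14,40,26)
river: ρ → (26,12,-28)
river: ρ → (-28,44,10)
river: ρ → (10,36,-44)
river: ρ → (-44,52,2)
river: ρ → (2,52,-44)
river: ρ → (-44,36,10)
river: ρ → (10,44,-28)
river: ρ → (-28,12,26)
river: ρ → (26,40,-14)
river: ρ → (-14,44,20)
river: ρ → (20,36,-22)
river: ρ → (-22,52,4)
river: ρ → (4,52,-22)
ρ-cycle length = 16 (tail of 1 descent step not counted)

16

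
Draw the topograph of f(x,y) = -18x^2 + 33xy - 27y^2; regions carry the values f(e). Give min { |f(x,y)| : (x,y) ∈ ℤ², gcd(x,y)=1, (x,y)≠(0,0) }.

translate: b→3 (≡-33 mod 36), so (18,-33,27)→(18,3,12)
flip: (18,3,12)→(12,-3,18)
reduced (well bottom): (12,-3,18) with a≤c, −a<b≤a
well minimum |f| = |-12| = 12 (negative-definite)

12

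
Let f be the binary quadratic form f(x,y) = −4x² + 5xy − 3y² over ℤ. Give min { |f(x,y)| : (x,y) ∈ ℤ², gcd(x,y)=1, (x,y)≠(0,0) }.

translate: b→3 (≡-5 mod 8), so (4,-5,3)→(4,3,2)
flip: (4,3,2)→(2,-3,4)
translate: b→1 (≡-3 mod 4), so (2,-3,4)→(2,1,3)
reduced (well bottom): (2,1,3) with a≤c, −a<b≤a
well minimum |f| = |-2| = 2 (negative-definite)

2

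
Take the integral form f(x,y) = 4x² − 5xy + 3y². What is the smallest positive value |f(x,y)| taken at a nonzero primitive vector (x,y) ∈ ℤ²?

translate: b→3 (≡-5 mod 8), so (4,-5,3)→(4,3,2)
flip: (4,3,2)→(2,-3,4)
translate: b→1 (≡-3 mod 4), so (2,-3,4)→(2,1,3)
reduced (well bottom): (2,1,3) with a≤c, −a<b≤a
well minimum = a = 2

2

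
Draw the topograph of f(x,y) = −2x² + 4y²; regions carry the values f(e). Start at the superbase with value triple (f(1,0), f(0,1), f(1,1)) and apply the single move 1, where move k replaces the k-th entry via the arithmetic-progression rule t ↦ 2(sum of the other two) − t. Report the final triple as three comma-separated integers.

start (-2,4,2) = (f(1,0),f(0,1),f(1,1))
replace slot 1: 2·(4+2) − (-2) = 14 → (14,4,2)

14,4,2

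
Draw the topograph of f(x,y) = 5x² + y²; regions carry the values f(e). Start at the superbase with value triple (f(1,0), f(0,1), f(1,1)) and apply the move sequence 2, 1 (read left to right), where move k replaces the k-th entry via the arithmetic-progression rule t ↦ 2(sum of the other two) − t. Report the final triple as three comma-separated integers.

start (5,1,6) = (f(1,0),f(0,1),f(1,1))
replace slot 2: 2·(5+6) − 1 = 21 → (5,21,6)
replace slot 1: 2·(21+6) − 5 = 49 → (49,21,6)

49,21,6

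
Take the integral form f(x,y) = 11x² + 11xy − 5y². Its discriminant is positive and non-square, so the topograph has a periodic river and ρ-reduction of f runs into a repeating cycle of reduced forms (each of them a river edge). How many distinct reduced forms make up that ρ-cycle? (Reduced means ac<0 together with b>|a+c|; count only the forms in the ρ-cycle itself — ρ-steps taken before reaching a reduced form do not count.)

D = 341, ⌊√D⌋ = 18
river: ρ → (-5,9,13)
river: ρ → (13,17,-1)
river: ρ → (-1,17,13)
river: ρ → (13,9,-5)
river: ρ → (-5,11,11)
river: ρ → (11,11,-5)
ρ-cycle length = 6 (tail of 0 descent steps not counted)

6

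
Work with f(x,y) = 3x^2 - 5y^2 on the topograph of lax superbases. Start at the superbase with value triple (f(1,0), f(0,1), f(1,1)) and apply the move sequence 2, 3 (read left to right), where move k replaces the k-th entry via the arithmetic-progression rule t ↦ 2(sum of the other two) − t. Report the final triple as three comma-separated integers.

start (3,-5,-2) = (f(1,0),f(0,1),f(1,1))
replace slot 2: 2·(3+(-2)) − (-5) = 7 → (3,7,-2)
replace slot 3: 2·(3+7) − (-2) = 22 → (3,7,22)

3,7,22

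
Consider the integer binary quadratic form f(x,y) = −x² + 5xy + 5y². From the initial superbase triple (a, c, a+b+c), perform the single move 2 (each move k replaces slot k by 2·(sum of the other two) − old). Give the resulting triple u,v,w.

start (-1,5,9) = (f(1,0),f(0,1),f(1,1))
replace slot 2: 2·((-1)+9) − 5 = 11 → (-1,11,9)

-1,11,9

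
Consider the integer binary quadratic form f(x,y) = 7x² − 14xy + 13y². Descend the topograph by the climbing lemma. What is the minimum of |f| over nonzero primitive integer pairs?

translate: b→0 (≡-14 mod 14), so (7,-14,13)→(7,0,6)
flip: (7,0,6)→(6,0,7)
reduced (well bottom): (6,0,7) with a≤c, −a<b≤a
well minimum = a = 6

6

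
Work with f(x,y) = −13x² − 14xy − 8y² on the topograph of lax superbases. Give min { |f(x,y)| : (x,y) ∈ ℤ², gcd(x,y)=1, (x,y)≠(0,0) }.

translate: b→-12 (≡14 mod 26), so (13,14,8)→(13,-12,7)
flip: (13,-12,7)→(7,12,13)
translate: b→-2 (≡12 mod 14), so (7,12,13)→(7,-2,8)
reduced (well bottom): (7,-2,8) with a≤c, −a<b≤a
well minimum |f| = |-7| = 7 (negative-definite)

7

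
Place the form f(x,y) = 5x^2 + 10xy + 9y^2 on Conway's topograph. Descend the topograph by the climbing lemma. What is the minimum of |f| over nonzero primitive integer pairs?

translate: b→0 (≡10 mod 10), so (5,10,9)→(5,0,4)
flip: (5,0,4)→(4,0,5)
reduced (well bottom): (4,0,5) with a≤c, −a<b≤a
well minimum = a = 4

4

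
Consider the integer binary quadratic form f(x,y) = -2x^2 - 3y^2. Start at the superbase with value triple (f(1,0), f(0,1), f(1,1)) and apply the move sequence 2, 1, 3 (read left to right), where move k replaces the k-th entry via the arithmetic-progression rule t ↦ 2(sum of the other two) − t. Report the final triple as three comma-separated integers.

start (-2,-3,-5) = (f(1,0),f(0,1),f(1,1))
replace slot 2: 2·((-2)+(-5)) − (-3) = -11 → (-2,-11,-5)
replace slot 1: 2·((-11)+(-5)) − (-2) = -30 → (-30,-11,-5)
replace slot 3: 2·((-30)+(-11)) − (-5) = -77 → (-30,-11,-77)

-30,-11,-77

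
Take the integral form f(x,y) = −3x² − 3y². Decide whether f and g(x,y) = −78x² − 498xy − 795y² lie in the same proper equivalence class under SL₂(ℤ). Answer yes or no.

D₁ = -36, D₂ = -36
f is negative-definite; reduce −f:
−f: reduced (well bottom): (3,0,3) with a≤c, −a<b≤a
flip sign back: reduced form of f is (-3,0,-3)
g is negative-definite; reduce −g:
−g: translate: b→30 (≡498 mod 156), so (78,498,795)→(78,30,3)
−g: flip: (78,30,3)→(3,-30,78)
−g: translate: b→0 (≡-30 mod 6), so (3,-30,78)→(3,0,3)
−g: reduced (well bottom): (3,0,3) with a≤c, −a<b≤a
flip sign back: reduced form of g is (-3,0,-3)
reduced forms (-3, 0, -3) vs (-3, 0, -3) ⇒ equivalent

yes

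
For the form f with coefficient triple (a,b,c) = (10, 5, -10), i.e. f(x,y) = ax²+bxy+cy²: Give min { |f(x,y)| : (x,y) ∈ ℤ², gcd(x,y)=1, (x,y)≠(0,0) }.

river: ρ → (-10,15,5)
river: ρ → (5,15,-10)
river: ρ → (-10,5,10)
river: ρ → (10,15,-5)
river: ρ → (-5,15,10)
river: ρ → (10,5,-10)
closes: descent 0, river 6
min |a| on river = 5

5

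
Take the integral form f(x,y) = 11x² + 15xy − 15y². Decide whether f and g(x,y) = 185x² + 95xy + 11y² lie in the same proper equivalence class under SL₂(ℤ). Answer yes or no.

D₁ = 885, D₂ = 885
river cycle of f (length 4): (-15, 15, 11), (11, 29, -1), (-1, 29, 11), (11, 15, -15)
river cycle of g (length 4): (11, 15, -15), (-15, 15, 11), (11, 29, -1), (-1, 29, 11)
cycles coincide ⇒ equivalent

yes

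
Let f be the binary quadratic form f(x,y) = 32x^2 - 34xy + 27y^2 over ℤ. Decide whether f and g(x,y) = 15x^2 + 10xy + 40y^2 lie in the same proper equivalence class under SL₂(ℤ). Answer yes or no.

D₁ = -2300, D₂ = -2300
f: translate: b→30 (≡-34 mod 64), so (32,-34,27)→(32,30,25)
f: flip: (32,30,25)→(25,-30,32)
f: translate: b→20 (≡-30 mod 50), so (25,-30,32)→(25,20,27)
f: reduced (well bottom): (25,20,27) with a≤c, −a<b≤a
g: reduced (well bottom): (15,10,40) with a≤c, −a<b≤a
reduced forms (25, 20, 27) vs (15, 10, 40) ⇒ inequivalent

no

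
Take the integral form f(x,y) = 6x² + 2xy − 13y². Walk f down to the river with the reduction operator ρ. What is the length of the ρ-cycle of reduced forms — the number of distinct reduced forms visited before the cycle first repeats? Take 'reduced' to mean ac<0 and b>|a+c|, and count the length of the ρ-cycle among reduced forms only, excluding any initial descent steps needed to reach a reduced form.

D = 316, ⌊√D⌋ = 17
descent: ρ → (-13,-2,6)
descent: ρ → (6,14,-5)  [lands on river]
river: ρ → (-5,16,3)
river: ρ → (3,14,-10)
river: ρ → (-10,6,7)
river: ρ → (7,8,-9)
river: ρ → (-9,10,6)
ρ-cycle length = 6 (tail of 2 descent steps not counted)

6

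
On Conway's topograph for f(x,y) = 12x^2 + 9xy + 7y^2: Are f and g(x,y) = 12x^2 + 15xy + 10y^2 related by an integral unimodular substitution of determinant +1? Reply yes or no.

D₁ = -255, D₂ = -255
f: flip: (12,9,7)→(7,-9,12)
f: translate: b→5 (≡-9 mod 14), so (7,-9,12)→(7,5,10)
f: reduced (well bottom): (7,5,10) with a≤c, −a<b≤a
g: translate: b→-9 (≡15 mod 24), so (12,15,10)→(12,-9,7)
g: flip: (12,-9,7)→(7,9,12)
g: translate: b→-5 (≡9 mod 14), so (7,9,12)→(7,-5,10)
g: reduced (well bottom): (7,-5,10) with a≤c, −a<b≤a
reduced forms (7, 5, 10) vs (7, -5, 10) ⇒ inequivalent

no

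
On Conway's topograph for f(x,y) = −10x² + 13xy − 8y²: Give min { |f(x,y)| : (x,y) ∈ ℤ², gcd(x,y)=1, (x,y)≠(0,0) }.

translate: b→7 (≡-13 mod 20), so (10,-13,8)→(10,7,5)
flip: (10,7,5)→(5,-7,10)
translate: b→3 (≡-7 mod 10), so (5,-7,10)→(5,3,8)
reduced (well bottom): (5,3,8) with a≤c, −a<b≤a
well minimum |f| = |-5| = 5 (negative-definite)

5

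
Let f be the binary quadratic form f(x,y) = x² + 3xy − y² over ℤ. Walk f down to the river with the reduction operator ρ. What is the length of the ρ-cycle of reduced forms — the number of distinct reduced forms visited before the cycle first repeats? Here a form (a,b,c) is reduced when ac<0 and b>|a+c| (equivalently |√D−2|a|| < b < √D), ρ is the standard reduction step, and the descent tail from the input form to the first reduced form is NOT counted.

D = 13, ⌊√D⌋ = 3
river: ρ → (-1,3,1)
river: ρ → (1,3,-1)
ρ-cycle length = 2 (tail of 0 descent steps not counted)

2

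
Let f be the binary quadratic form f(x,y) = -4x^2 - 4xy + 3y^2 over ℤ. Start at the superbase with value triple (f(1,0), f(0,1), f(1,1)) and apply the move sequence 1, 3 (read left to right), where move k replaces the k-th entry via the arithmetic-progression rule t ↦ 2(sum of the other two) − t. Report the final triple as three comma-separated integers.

start (-4,3,-5) = (f(1,0),f(0,1),f(1,1))
replace slot 1: 2·(3+(-5)) − (-4) = 0 → (0,3,-5)
replace slot 3: 2·(0+3) − (-5) = 11 → (0,3,11)

0,3,11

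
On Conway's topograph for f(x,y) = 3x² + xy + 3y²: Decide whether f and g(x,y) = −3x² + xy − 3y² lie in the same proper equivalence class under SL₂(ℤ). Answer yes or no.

D₁ = -35, D₂ = -35
f: reduced (well bottom): (3,1,3) with a≤c, −a<b≤a
g is negative-definite; reduce −g:
−g: flip: (3,-1,3)→(3,1,3)
−g: reduced (well bottom): (3,1,3) with a≤c, −a<b≤a
flip sign back: reduced form of g is (-3,-1,-3)
reduced forms (3, 1, 3) vs (-3, -1, -3) ⇒ inequivalent

no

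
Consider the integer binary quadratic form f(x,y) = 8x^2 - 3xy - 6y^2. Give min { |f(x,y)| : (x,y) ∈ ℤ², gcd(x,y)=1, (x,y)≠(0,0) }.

descent: ρ → (-6,3,8)  [lands on river]
river: ρ → (8,13,-1)
river: ρ → (-1,13,8)
river: ρ → (8,3,-6)
river: ρ → (-6,9,5)
river: ρ → (5,11,-4)
river: ρ → (-4,13,2)
river: ρ → (2,11,-10)
river: ρ → (-10,9,3)
river: ρ → (3,9,-10)
river: ρ → (-10,11,2)
river: ρ → (2,13,-4)
river: ρ → (-4,11,5)
river: ρ → (5,9,-6)
closes: descent 1, river 14
min |a| on river = 1

1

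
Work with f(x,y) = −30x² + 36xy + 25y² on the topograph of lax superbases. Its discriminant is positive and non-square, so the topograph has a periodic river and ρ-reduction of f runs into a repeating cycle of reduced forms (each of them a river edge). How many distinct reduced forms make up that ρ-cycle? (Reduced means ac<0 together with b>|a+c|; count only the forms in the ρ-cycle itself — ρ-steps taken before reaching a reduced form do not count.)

D = 4296, ⌊√D⌋ = 65
river: ρ → (25,64,-2)
river: ρ → (-2,64,25)
river: ρ → (25,36,-30)
river: ρ → (-30,24,31)
river: ρ → (31,38,-23)
river: ρ → (-23,54,15)
river: ρ → (15,36,-50)
river: ρ → (-50,64,1)
river: ρ → (1,64,-50)
river: ρ → (-50,36,15)
river: ρ → (15,54,-23)
river: ρ → (-23,38,31)
river: ρ → (31,24,-30)
river: ρ → (-30,36,25)
ρ-cycle length = 14 (tail of 0 descent steps not counted)

14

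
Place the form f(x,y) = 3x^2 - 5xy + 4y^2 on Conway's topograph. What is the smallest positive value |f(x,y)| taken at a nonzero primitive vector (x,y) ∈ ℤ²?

translate: b→1 (≡-5 mod 6), so (3,-5,4)→(3,1,2)
flip: (3,1,2)→(2,-1,3)
reduced (well bottom): (2,-1,3) with a≤c, −a<b≤a
well minimum = a = 2

2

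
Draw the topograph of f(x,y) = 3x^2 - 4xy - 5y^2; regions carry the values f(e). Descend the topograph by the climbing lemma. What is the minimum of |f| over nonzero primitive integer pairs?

descent: ρ → (-5,4,3)  [lands on river]
river: ρ → (3,8,-1)
river: ρ → (-1,8,3)
river: ρ → (3,4,-5)
river: ρ → (-5,6,2)
river: ρ → (2,6,-5)
closes: descent 1, river 6
min |a| on river = 1

1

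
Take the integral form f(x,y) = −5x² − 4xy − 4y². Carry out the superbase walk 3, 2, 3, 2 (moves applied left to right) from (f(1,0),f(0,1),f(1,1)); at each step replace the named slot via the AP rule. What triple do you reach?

start (-5,-4,-13) = (f(1,0),f(0,1),f(1,1))
replace slot 3: 2·((-5)+(-4)) − (-13) = -5 → (-5,-4,-5)
replace slot 2: 2·((-5)+(-5)) − (-4) = -16 → (-5,-16,-5)
replace slot 3: 2·((-5)+(-16)) − (-5) = -37 → (-5,-16,-37)
replace slot 2: 2·((-5)+(-37)) − (-16) = -68 → (-5,-68,-37)

-5,-68,-37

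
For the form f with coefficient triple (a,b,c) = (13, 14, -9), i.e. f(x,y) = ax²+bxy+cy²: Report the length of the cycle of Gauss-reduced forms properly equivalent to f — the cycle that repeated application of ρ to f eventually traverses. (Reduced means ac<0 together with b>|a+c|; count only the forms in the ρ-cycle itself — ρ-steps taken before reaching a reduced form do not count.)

D = 664, ⌊√D⌋ = 25
river: ρ → (-9,22,5)
river: ρ → (5,18,-17)
river: ρ → (-17,16,6)
river: ρ → (6,20,-11)
river: ρ → (-11,24,2)
river: ρ → (2,24,-11)
river: ρ → (-11,20,6)
river: ρ → (6,16,-17)
river: ρ → (-17,18,5)
river: ρ → (5,22,-9)
river: ρ → (-9,14,13)
river: ρ → (13,12,-10)
river: ρ → (-10,8,15)
river: ρ → (15,22,-3)
river: ρ → (-3,20,22)
river: ρ → (22,24,-1)
river: ρ → (-1,24,22)
river: ρ → (22,20,-3)
river: ρ → (-3,22,15)
river: ρ → (15,8,-10)
river: ρ → (-10,12,13)
river: ρ → (13,14,-9)
ρ-cycle length = 22 (tail of 0 descent steps not counted)

22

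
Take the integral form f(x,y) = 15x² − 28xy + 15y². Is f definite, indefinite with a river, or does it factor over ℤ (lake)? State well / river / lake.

D = b²−4ac = (-28)² − 4·15·15 = -116
D < 0 ⇒ definite ⇒ every region one sign ⇒ single well

well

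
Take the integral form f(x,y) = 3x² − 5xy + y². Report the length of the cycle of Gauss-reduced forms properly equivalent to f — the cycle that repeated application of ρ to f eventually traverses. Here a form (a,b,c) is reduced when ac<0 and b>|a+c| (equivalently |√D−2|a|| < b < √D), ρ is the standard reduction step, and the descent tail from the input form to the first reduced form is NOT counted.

D = 13, ⌊√D⌋ = 3
descent: ρ → (1,3,-1)  [lands on river]
river: ρ → (-1,3,1)
ρ-cycle length = 2 (tail of 1 descent step not counted)

2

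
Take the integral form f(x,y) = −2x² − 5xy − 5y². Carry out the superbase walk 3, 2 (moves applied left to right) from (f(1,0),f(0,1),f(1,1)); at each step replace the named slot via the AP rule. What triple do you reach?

start (-2,-5,-12) = (f(1,0),f(0,1),f(1,1))
replace slot 3: 2·((-2)+(-5)) − (-12) = -2 → (-2,-5,-2)
replace slot 2: 2·((-2)+(-2)) − (-5) = -3 → (-2,-3,-2)

-2,-3,-2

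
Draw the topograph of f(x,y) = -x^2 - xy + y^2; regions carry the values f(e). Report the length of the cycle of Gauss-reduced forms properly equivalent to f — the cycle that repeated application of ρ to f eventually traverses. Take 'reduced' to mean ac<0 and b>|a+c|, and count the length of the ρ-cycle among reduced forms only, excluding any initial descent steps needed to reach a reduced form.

D = 5, ⌊√D⌋ = 2
descent: ρ → (1,1,-1)  [lands on river]
river: ρ → (-1,1,1)
ρ-cycle length = 2 (tail of 1 descent step not counted)

2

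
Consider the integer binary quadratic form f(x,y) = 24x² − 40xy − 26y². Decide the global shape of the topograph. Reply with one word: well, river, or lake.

D = b²−4ac = (-40)² − 4·24·(-26) = 4096
D = 64² is a perfect square ⇒ form factors over ℤ ⇒ lakes

lake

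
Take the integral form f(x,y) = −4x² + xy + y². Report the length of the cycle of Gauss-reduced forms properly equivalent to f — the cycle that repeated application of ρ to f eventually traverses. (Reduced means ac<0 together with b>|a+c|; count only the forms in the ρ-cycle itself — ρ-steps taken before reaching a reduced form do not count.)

D = 17, ⌊√D⌋ = 4
descent: ρ → (1,3,-2)  [lands on river]
river: ρ → (-2,1,2)
river: ρ → (2,3,-1)
river: ρ → (-1,3,2)
river: ρ → (2,1,-2)
river: ρ → (-2,3,1)
ρ-cycle length = 6 (tail of 1 descent step not counted)

6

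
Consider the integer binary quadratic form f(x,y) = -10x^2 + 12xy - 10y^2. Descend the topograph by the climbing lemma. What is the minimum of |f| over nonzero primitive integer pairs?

translate: b→8 (≡-12 mod 20), so (10,-12,10)→(10,8,8)
flip: (10,8,8)→(8,-8,10)
translate: b→8 (≡-8 mod 16), so (8,-8,10)→(8,8,10)
reduced (well bottom): (8,8,10) with a≤c, −a<b≤a
well minimum |f| = |-8| = 8 (negative-definite)

8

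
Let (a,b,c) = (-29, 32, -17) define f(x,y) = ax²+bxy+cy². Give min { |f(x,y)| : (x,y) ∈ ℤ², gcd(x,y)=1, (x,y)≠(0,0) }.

translate: b→26 (≡-32 mod 58), so (29,-32,17)→(29,26,14)
flip: (29,26,14)→(14,-26,29)
translate: b→2 (≡-26 mod 28), so (14,-26,29)→(14,2,17)
reduced (well bottom): (14,2,17) with a≤c, −a<b≤a
well minimum |f| = |-14| = 14 (negative-definite)

14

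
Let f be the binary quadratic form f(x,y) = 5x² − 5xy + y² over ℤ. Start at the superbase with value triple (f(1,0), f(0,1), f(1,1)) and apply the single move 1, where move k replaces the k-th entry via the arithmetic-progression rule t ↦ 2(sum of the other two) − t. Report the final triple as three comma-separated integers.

start (5,1,1) = (f(1,0),f(0,1),f(1,1))
replace slot 1: 2·(1+1) − 5 = -1 → (-1,1,1)

-1,1,1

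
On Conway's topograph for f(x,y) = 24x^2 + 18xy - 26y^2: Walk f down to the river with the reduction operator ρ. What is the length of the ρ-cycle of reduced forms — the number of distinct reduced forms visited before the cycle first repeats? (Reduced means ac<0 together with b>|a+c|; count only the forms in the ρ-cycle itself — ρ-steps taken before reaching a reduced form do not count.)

D = 2820, ⌊√D⌋ = 53
river: ρ → (-26,34,16)
river: ρ → (16,30,-30)
river: ρ → (-30,30,16)
river: ρ → (16,34,-26)
river: ρ → (-26,18,24)
river: ρ → (24,30,-20)
river: ρ → (-20,50,4)
river: ρ → (4,46,-44)
river: ρ → (-44,42,6)
river: ρ → (6,42,-44)
river: ρ → (-44,46,4)
river: ρ → (4,50,-20)
river: ρ → (-20,30,24)
river: ρ → (24,18,-26)
ρ-cycle length = 14 (tail of 0 descent steps not counted)

14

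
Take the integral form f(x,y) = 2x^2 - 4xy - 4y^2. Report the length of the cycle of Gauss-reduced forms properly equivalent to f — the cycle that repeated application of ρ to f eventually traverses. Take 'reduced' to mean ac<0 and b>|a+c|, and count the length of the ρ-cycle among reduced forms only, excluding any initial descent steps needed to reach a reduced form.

D = 48, ⌊√D⌋ = 6
descent: ρ → (-4,4,2)  [lands on river]
river: ρ → (2,4,-4)
ρ-cycle length = 2 (tail of 1 descent step not counted)

2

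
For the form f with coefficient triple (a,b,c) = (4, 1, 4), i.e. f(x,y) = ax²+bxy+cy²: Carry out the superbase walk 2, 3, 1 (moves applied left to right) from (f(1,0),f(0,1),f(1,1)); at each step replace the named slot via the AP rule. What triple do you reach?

start (4,4,9) = (f(1,0),f(0,1),f(1,1))
replace slot 2: 2·(4+9) − 4 = 22 → (4,22,9)
replace slot 3: 2·(4+22) − 9 = 43 → (4,22,43)
replace slot 1: 2·(22+43) − 4 = 126 → (126,22,43)

126,22,43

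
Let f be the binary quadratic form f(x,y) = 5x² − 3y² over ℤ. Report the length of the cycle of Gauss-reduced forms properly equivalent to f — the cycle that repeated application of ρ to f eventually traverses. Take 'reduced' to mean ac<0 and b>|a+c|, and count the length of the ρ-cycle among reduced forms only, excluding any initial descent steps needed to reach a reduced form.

D = 60, ⌊√D⌋ = 7
descent: ρ → (-3,6,2)  [lands on river]
river: ρ → (2,6,-3)
ρ-cycle length = 2 (tail of 1 descent step not counted)

2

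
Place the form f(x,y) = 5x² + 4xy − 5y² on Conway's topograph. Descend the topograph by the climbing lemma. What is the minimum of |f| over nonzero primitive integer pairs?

river: ρ → (-5,6,4)
river: ρ → (4,10,-1)
river: ρ → (-1,10,4)
river: ρ → (4,6,-5)
river: ρ → (-5,4,5)
river: ρ → (5,6,-4)
river: ρ → (-4,10,1)
river: ρ → (1,10,-4)
river: ρ → (-4,6,5)
river: ρ → (5,4,-5)
closes: descent 0, river 10
min |a| on river = 1

1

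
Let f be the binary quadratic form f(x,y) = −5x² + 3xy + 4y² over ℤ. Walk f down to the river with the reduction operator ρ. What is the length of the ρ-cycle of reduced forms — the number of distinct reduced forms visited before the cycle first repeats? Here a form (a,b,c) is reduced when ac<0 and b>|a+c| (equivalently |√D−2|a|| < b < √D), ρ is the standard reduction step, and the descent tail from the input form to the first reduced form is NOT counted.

D = 89, ⌊√D⌋ = 9
river: ρ → (4,5,-4)
river: ρ → (-4,3,5)
river: ρ → (5,7,-2)
river: ρ → (-2,9,1)
river: ρ → (1,9,-2)
river: ρ → (-2,7,5)
river: ρ → (5,3,-4)
river: ρ → (-4,5,4)
river: ρ → (4,3,-5)
river: ρ → (-5,7,2)
river: ρ → (2,9,-1)
river: ρ → (-1,9,2)
river: ρ → (2,7,-5)
river: ρ → (-5,3,4)
ρ-cycle length = 14 (tail of 0 descent steps not counted)

14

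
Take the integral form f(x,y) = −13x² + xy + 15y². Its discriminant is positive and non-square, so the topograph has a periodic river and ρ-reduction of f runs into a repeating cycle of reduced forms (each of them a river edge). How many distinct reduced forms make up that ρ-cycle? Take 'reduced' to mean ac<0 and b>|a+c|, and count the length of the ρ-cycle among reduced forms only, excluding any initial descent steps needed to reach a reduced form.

D = 781, ⌊√D⌋ = 27
descent: ρ → (15,-1,-13)
descent: ρ → (-13,27,1)  [lands on river]
river: ρ → (1,27,-13)
river: ρ → (-13,25,3)
river: ρ → (3,23,-21)
river: ρ → (-21,19,5)
river: ρ → (5,21,-17)
river: ρ → (-17,13,9)
river: ρ → (9,23,-7)
river: ρ → (-7,19,15)
river: ρ → (15,11,-11)
river: ρ → (-11,11,15)
river: ρ → (15,19,-7)
river: ρ → (-7,23,9)
river: ρ → (9,13,-17)
river: ρ → (-17,21,5)
river: ρ → (5,19,-21)
river: ρ → (-21,23,3)
river: ρ → (3,25,-13)
ρ-cycle length = 18 (tail of 2 descent steps not counted)

18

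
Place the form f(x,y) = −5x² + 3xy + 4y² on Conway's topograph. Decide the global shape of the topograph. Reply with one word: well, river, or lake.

D = b²−4ac = 3² − 4·(-5)·4 = 89
D > 0 non-square ⇒ indefinite ⇒ periodic river

river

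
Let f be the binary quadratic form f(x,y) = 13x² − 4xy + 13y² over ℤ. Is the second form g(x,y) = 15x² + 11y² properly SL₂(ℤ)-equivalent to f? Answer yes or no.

D₁ = -660, D₂ = -660
f: flip: (13,-4,13)→(13,4,13)
f: reduced (well bottom): (13,4,13) with a≤c, −a<b≤a
g: flip: (15,0,11)→(11,0,15)
g: reduced (well bottom): (11,0,15) with a≤c, −a<b≤a
reduced forms (13, 4, 13) vs (11, 0, 15) ⇒ inequivalent

no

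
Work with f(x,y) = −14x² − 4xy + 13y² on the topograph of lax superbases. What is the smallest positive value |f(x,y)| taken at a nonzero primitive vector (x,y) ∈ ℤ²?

descent: ρ → (13,4,-14)  [lands on river]
river: ρ → (-14,24,3)
river: ρ → (3,24,-14)
river: ρ → (-14,4,13)
river: ρ → (13,22,-5)
river: ρ → (-5,18,21)
river: ρ → (21,24,-2)
river: ρ → (-2,24,21)
river: ρ → (21,18,-5)
river: ρ → (-5,22,13)
closes: descent 1, river 10
min |a| on river = 2

2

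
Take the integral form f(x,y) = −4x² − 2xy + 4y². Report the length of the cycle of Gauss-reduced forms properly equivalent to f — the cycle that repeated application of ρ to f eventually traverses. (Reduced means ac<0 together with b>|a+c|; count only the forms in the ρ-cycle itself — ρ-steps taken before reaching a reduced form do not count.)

D = 68, ⌊√D⌋ = 8
descent: ρ → (4,2,-4)  [lands on river]
river: ρ → (-4,6,2)
river: ρ → (2,6,-4)
river: ρ → (-4,2,4)
river: ρ → (4,6,-2)
river: ρ → (-2,6,4)
ρ-cycle length = 6 (tail of 1 descent step not counted)

6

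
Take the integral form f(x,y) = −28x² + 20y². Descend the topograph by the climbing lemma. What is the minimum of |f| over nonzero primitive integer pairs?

descent: ρ → (20,40,-8)  [lands on river]
river: ρ → (-8,40,20)
closes: descent 1, river 2
min |a| on river = 8

8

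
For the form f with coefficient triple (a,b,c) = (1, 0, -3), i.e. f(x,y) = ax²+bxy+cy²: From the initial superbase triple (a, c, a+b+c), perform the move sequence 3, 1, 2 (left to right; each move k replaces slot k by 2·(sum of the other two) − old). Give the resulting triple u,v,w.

start (1,-3,-2) = (f(1,0),f(0,1),f(1,1))
replace slot 3: 2·(1+(-3)) − (-2) = -2 → (1,-3,-2)
replace slot 1: 2·((-3)+(-2)) − 1 = -11 → (-11,-3,-2)
replace slot 2: 2·((-11)+(-2)) − (-3) = -23 → (-11,-23,-2)

-11,-23,-2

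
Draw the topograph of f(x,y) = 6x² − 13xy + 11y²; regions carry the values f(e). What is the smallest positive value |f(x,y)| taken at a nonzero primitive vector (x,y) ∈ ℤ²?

translate: b→-1 (≡-13 mod 12), so (6,-13,11)→(6,-1,4)
flip: (6,-1,4)→(4,1,6)
reduced (well bottom): (4,1,6) with a≤c, −a<b≤a
well minimum = a = 4

4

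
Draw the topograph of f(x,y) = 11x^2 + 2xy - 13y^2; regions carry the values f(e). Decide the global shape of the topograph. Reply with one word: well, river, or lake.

D = b²−4ac = 2² − 4·11·(-13) = 576
D = 24² is a perfect square ⇒ form factors over ℤ ⇒ lakes

lake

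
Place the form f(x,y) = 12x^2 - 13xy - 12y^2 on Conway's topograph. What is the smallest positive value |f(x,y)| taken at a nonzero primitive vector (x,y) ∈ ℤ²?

descent: ρ → (-12,13,12)  [lands on river]
river: ρ → (12,11,-13)
river: ρ → (-13,15,10)
river: ρ → (10,25,-3)
river: ρ → (-3,23,18)
river: ρ → (18,13,-8)
river: ρ → (-8,19,12)
river: ρ → (12,5,-15)
river: ρ → (-15,25,2)
river: ρ → (2,27,-2)
river: ρ → (-2,25,15)
river: ρ → (15,5,-12)
river: ρ → (-12,19,8)
river: ρ → (8,13,-18)
river: ρ → (-18,23,3)
river: ρ → (3,25,-10)
river: ρ → (-10,15,13)
river: ρ → (13,11,-12)
closes: descent 1, river 18
min |a| on river = 2

2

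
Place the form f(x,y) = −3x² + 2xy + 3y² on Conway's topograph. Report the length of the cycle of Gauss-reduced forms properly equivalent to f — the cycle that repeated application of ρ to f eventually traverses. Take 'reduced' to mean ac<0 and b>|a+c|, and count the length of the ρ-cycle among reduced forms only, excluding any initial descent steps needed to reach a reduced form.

D = 40, ⌊√D⌋ = 6
river: ρ → (3,4,-2)
river: ρ → (-2,4,3)
river: ρ → (3,2,-3)
river: ρ → (-3,4,2)
river: ρ → (2,4,-3)
river: ρ → (-3,2,3)
ρ-cycle length = 6 (tail of 0 descent steps not counted)

6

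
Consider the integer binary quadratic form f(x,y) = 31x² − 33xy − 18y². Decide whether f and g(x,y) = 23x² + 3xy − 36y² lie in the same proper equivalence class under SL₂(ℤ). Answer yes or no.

D₁ = 3321, D₂ = 3321
river cycle of f (length 42): (-18, 33, 31), (31, 29, -20), (-20, 51, 9), (9, 57, -2), (-2, 55, 37), (37, 19, -20), (-20, 21, 36), (36, 51, -5), (-5, 49, 46), (46, 43, -8), … (32 more)
river cycle of g (length 42): (23, 49, -10), (-10, 51, 18), (18, 57, -1), (-1, 57, 18), (18, 51, -10), (-10, 49, 23), (23, 43, -16), (-16, 53, 8), (8, 43, -46), (-46, 49, 5), … (32 more)
cycles differ ⇒ inequivalent

no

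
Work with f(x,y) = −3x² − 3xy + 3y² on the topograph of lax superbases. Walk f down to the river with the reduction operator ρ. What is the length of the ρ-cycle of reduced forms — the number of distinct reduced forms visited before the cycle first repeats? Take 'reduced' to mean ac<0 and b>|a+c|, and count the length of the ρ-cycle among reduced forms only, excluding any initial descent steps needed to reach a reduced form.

D = 45, ⌊√D⌋ = 6
descent: ρ → (3,3,-3)  [lands on river]
river: ρ → (-3,3,3)
ρ-cycle length = 2 (tail of 1 descent step not counted)

2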